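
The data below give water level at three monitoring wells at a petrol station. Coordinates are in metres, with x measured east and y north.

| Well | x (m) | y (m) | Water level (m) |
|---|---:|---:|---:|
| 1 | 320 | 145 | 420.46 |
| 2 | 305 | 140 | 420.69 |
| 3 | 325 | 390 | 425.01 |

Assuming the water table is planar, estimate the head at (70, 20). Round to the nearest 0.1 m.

Taking 1 as reference: 2−1 = (-15, -5, +0.23); 3−1 = (5, 245, +4.55).
Solve a·Δx + b·Δy = Δh: det = (-15)·245 − 5·(-5) = -3650.
∂h/∂x = [(+0.23)·245 − (+4.55)·(-5)] / -3650 = -0.02167
∂h/∂y = [(-15)·(+4.55) − 5·(+0.23)] / -3650 = +0.01901
h(70, 20) = 420.46 + (-0.02167)·(-250) + (+0.01901)·(-125) = 420.46 +5.418 -2.377 = 423.501 m.

423.5 m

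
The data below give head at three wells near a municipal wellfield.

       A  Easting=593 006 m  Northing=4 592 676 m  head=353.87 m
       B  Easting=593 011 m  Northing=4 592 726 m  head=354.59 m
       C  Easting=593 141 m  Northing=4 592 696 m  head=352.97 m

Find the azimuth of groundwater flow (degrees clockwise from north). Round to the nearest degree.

150°

Differences from A: to B (Δx, Δy, Δh) = (5, 50, +0.72); to C = (135, 20, -0.90).
Determinant of the coordinate differences = 5·20 − 135·50 = -6650.
∂h/∂x = [(+0.72)·20 − (-0.90)·50] / -6650 = -0.008932
∂h/∂y = [5·(-0.90) − 135·(+0.72)] / -6650 = +0.01529
Flow direction (−∇h) has components (+0.008932 E, -0.01529 N).
Azimuth = atan2(E, N) = atan2(+0.008932, -0.01529) = 149.7° ≈ 150°.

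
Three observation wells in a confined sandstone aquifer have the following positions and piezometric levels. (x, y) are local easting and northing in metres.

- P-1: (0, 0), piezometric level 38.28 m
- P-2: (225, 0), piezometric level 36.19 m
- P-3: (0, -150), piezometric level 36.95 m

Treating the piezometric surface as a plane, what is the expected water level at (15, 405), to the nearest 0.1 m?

41.7 m

∂h/∂x = (36.19 − 38.28) / (225 − 0) = -0.009289
∂h/∂y = (36.95 − 38.28) / (-150 − 0) = +0.008867
h(15, 405) = 38.28 + (-0.009289)·(15) + (+0.008867)·(405) = 38.28 -0.139 +3.591 = 41.732 m.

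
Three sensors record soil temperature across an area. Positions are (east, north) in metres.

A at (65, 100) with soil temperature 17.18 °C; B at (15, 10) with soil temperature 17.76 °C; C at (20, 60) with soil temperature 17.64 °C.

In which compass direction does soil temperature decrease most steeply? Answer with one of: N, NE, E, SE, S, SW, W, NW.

E

With T = a·x + b·y + c and A as origin, the differences give:
  (-50)·a + (-90)·b = +0.58
  (-45)·a + (-40)·b = +0.46
Eliminate b (×(-40) and ×(-90), subtract): -2050·a = 18.200 → a = ∂T/∂x = -0.008878
Back-substitute: b = ∂T/∂y = -0.001512.
Steepest decrease is along −∇f = (+0.008878 E, +0.001512 N) → east.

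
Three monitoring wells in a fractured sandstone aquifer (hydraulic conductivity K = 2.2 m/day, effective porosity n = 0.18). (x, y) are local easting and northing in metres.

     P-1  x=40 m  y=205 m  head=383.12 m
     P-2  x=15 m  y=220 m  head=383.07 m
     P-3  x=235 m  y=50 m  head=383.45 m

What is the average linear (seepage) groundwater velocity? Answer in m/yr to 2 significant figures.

15 m/yr

Three-point gradient (reference P-1): Δ to P-2 = (-25, 15, -0.05), Δ to P-3 = (195, -155, +0.33).
∂h/∂x = +0.002947, ∂h/∂y = +0.001579 (det = 950).
|∇h| = √(0.002947² + 0.001579²) = 0.003343
Seepage velocity v = K·i/n = 2.2 × 0.003343 / 0.18 = 0.04086 m/day = 14.92 m/yr.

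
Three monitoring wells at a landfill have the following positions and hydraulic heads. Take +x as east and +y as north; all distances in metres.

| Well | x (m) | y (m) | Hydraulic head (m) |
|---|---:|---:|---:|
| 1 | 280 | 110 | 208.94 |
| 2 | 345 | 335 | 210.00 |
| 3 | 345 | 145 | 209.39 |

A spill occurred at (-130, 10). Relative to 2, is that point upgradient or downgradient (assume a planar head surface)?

Differences from 1: to 2 (Δx, Δy, Δh) = (65, 225, +1.06); to 3 = (65, 35, +0.45).
Determinant of the coordinate differences = 65·35 − 65·225 = -12350.
∂h/∂x = [(+1.06)·35 − (+0.45)·225] / -12350 = +0.005194
∂h/∂y = [65·(+0.45) − 65·(+1.06)] / -12350 = +0.003211
Head at (-130, 10) = 208.94 + (+0.005194)·(-410) + (+0.003211)·(-100) = 206.49 m.
That is lower than the 210.00 m at 2, so the point is downgradient.

downgradient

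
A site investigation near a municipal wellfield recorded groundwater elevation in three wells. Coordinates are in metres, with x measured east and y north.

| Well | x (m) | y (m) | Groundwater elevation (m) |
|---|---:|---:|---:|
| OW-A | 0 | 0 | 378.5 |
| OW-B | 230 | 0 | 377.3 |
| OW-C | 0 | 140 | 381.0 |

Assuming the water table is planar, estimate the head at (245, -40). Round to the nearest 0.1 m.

∂h/∂x = (377.3 − 378.5) / (230 − 0) = -0.005217
∂h/∂y = (381.0 − 378.5) / (140 − 0) = +0.01786
h(245, -40) = 378.5 + (-0.005217)·(245) + (+0.01786)·(-40) = 378.5 -1.278 -0.714 = 376.507 m.

376.5 m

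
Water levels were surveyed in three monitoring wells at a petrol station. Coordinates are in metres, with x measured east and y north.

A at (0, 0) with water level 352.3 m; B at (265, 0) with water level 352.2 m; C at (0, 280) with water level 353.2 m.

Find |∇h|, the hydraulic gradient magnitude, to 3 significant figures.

0.00324

∂h/∂x = (352.2 − 352.3) / (265 − 0) = -0.0003774
∂h/∂y = (353.2 − 352.3) / (280 − 0) = +0.003214
|∇h| = √(-0.0003774² + 0.003214²) = 0.003236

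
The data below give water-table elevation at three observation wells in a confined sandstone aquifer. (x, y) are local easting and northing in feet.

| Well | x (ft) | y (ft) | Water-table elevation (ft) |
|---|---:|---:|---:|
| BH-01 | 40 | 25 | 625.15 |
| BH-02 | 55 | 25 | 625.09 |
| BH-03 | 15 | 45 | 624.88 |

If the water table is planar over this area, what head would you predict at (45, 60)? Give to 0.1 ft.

Differences from BH-01: to BH-02 (Δx, Δy, Δh) = (15, 0, -0.06); to BH-03 = (-25, 20, -0.27).
Solve a·Δx + b·Δy = Δh: det = 15·20 − (-25)·0 = 300.
∂h/∂x = [(-0.06)·20 − (-0.27)·0] / 300 = -0.004000
∂h/∂y = [15·(-0.27) − (-25)·(-0.06)] / 300 = -0.01850
h(45, 60) = 625.15 + (-0.004000)·(5) + (-0.01850)·(35) = 625.15 -0.020 -0.647 = 624.483 ft.

624.5 ft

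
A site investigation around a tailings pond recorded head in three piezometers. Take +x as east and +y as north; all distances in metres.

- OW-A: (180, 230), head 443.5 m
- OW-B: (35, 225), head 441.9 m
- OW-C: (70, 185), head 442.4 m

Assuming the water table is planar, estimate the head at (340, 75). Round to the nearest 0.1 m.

445.7 m

Taking OW-A as reference: OW-B−OW-A = (-145, -5, -1.6); OW-C−OW-A = (-110, -45, -1.1).
Determinant of the coordinate differences = (-145)·(-45) − (-110)·(-5) = 5975.
∂h/∂x = [(-1.6)·(-45) − (-1.1)·(-5)] / 5975 = +0.01113
∂h/∂y = [(-145)·(-1.1) − (-110)·(-1.6)] / 5975 = -0.002762
h(340, 75) = 443.5 + (+0.01113)·(160) + (-0.002762)·(-155) = 443.5 +1.781 +0.428 = 445.709 m.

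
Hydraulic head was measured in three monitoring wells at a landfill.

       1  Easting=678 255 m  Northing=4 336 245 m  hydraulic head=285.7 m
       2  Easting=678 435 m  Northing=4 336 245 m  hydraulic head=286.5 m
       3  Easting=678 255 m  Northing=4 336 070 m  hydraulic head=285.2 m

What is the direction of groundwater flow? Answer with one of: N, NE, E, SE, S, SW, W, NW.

SW

∂h/∂x = (286.5 − 285.7) / (678435 − 678255) = +0.004444
∂h/∂y = (285.2 − 285.7) / (4336070 − 4336245) = +0.002857
Flow = −∇h = (-0.004444 east, -0.002857 north), which points southwest.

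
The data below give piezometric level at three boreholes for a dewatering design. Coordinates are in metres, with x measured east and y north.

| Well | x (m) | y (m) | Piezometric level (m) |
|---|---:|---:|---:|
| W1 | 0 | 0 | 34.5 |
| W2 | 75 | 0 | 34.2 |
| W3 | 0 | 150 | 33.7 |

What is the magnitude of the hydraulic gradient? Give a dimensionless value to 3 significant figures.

0.00667

∂h/∂x = (34.2 − 34.5) / (75 − 0) = -0.004000
∂h/∂y = (33.7 − 34.5) / (150 − 0) = -0.005333
|∇h| = √(-0.004000² + -0.005333²) = 0.006666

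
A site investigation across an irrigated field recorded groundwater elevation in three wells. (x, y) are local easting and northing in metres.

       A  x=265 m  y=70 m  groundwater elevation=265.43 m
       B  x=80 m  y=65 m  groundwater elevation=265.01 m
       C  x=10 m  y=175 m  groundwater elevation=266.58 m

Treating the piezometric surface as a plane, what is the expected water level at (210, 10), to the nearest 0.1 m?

With h = a·x + b·y + c and A as origin, the differences give:
  (-185)·a + (-5)·b = -0.42
  (-255)·a + 105·b = +1.15
Eliminate b (×105 and ×(-5), subtract): -20700·a = -38.350 → a = ∂h/∂x = +0.001853
Back-substitute: b = ∂h/∂y = +0.01545.
h(210, 10) = 265.43 + (+0.001853)·(-55) + (+0.01545)·(-60) = 265.43 -0.102 -0.927 = 264.401 m.

264.4 m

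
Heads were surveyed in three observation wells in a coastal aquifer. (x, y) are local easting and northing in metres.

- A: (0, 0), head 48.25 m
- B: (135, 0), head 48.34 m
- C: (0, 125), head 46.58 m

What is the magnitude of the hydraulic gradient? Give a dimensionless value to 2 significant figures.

0.013

∂h/∂x = (48.34 − 48.25) / (135 − 0) = +0.0006667
∂h/∂y = (46.58 − 48.25) / (125 − 0) = -0.01336
|∇h| = √(0.0006667² + -0.01336²) = 0.01338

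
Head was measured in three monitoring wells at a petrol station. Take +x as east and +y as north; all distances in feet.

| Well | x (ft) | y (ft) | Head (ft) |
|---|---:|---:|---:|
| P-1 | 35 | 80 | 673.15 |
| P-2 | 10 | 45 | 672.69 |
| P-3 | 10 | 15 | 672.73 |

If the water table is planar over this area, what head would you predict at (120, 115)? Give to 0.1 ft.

674.8 ft

Three-point gradient (reference P-1): Δ to P-2 = (-25, -35, -0.46), Δ to P-3 = (-25, -65, -0.42).
∂h/∂x = +0.02027, ∂h/∂y = -0.001333 (det = 750).
h(120, 115) = 673.15 + (+0.02027)·(85) + (-0.001333)·(35) = 673.15 +1.723 -0.047 = 674.826 ft.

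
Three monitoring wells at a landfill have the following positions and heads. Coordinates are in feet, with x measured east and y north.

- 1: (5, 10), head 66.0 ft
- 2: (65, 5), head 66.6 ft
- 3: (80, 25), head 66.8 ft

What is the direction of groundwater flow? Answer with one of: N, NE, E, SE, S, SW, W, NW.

Differences from 1: to 2 (Δx, Δy, Δh) = (60, -5, +0.6); to 3 = (75, 15, +0.8).
Determinant of the coordinate differences = 60·15 − 75·(-5) = 1275.
∂h/∂x = [(+0.6)·15 − (+0.8)·(-5)] / 1275 = +0.01020
∂h/∂y = [60·(+0.8) − 75·(+0.6)] / 1275 = +0.002353
Flow = −∇h = (-0.01020 east, -0.002353 north), which points west.

W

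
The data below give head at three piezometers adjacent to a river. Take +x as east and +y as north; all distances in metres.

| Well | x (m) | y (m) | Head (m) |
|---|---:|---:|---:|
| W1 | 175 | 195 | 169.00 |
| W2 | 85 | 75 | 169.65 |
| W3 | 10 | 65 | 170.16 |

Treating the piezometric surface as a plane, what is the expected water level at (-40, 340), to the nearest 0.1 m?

Three-point gradient (reference W1): Δ to W2 = (-90, -120, +0.65), Δ to W3 = (-165, -130, +1.16).
∂h/∂x = -0.006753, ∂h/∂y = -0.0003519 (det = -8100).
h(-40, 340) = 169.00 + (-0.006753)·(-215) + (-0.0003519)·(145) = 169.00 +1.452 -0.051 = 170.401 m.

170.4 m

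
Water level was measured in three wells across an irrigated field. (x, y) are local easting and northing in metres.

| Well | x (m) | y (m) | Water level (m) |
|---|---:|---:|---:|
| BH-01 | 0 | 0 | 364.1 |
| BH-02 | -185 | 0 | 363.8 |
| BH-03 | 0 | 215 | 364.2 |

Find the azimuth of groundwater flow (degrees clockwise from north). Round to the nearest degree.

254°

∂h/∂x = (363.8 − 364.1) / (-185 − 0) = +0.001622
∂h/∂y = (364.2 − 364.1) / (215 − 0) = +0.0004651
Flow direction (−∇h) has components (-0.001622 E, -0.0004651 N).
Azimuth = atan2(E, N) = atan2(-0.001622, -0.0004651) = 254.0° ≈ 254°.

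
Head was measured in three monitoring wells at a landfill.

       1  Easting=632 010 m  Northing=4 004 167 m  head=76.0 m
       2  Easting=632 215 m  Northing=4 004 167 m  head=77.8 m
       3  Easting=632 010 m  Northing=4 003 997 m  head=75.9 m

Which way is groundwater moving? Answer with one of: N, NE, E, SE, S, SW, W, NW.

∂h/∂x = (77.8 − 76.0) / (632215 − 632010) = +0.008780
∂h/∂y = (75.9 − 76.0) / (4003997 − 4004167) = +0.0005882
Flow = −∇h = (-0.008780 east, -0.0005882 north), which points west.

W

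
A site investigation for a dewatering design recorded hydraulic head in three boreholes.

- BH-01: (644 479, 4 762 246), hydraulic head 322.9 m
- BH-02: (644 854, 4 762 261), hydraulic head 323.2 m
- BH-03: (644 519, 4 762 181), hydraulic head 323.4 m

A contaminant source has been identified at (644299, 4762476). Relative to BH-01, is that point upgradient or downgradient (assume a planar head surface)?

Taking BH-01 as reference: BH-02−BH-01 = (375, 15, +0.3); BH-03−BH-01 = (40, -65, +0.5).
Determinant of the coordinate differences = 375·(-65) − 40·15 = -24975.
∂h/∂x = [(+0.3)·(-65) − (+0.5)·15] / -24975 = +0.001081
∂h/∂y = [375·(+0.5) − 40·(+0.3)] / -24975 = -0.007027
Head at (644299, 4762476) = 322.9 + (+0.001081)·(-180) + (-0.007027)·(230) = 321.09 m.
That is lower than the 322.9 m at BH-01, so the point is downgradient.

downgradient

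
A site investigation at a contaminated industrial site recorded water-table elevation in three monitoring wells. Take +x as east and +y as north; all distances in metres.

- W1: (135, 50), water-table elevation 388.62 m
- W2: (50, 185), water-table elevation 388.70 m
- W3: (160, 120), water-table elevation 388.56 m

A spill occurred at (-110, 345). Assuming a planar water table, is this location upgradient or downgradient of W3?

Differences from W1: to W2 (Δx, Δy, Δh) = (-85, 135, +0.08); to W3 = (25, 70, -0.06).
Determinant of the coordinate differences = (-85)·70 − 25·135 = -9325.
∂h/∂x = [(+0.08)·70 − (-0.06)·135] / -9325 = -0.001469
∂h/∂y = [(-85)·(-0.06) − 25·(+0.08)] / -9325 = -0.0003324
Head at (-110, 345) = 388.62 + (-0.001469)·(-245) + (-0.0003324)·(295) = 388.88 m.
That is higher than the 388.56 m at W3, so the point is upgradient.

upgradient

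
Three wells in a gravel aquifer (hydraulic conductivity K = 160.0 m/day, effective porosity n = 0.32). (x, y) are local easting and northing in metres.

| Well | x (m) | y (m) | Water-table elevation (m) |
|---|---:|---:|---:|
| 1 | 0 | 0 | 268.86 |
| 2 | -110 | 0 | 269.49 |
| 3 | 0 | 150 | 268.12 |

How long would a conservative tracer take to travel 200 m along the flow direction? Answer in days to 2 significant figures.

∂h/∂x = (269.49 − 268.86) / (-110 − 0) = -0.005727
∂h/∂y = (268.12 − 268.86) / (150 − 0) = -0.004933
|∇h| = √(-0.005727² + -0.004933²) = 0.007559
Seepage velocity v = K·i/n = 160.0 × 0.007559 / 0.32 = 3.779 m/day.
t = 200 / 3.779 = 52.92 days.

53 days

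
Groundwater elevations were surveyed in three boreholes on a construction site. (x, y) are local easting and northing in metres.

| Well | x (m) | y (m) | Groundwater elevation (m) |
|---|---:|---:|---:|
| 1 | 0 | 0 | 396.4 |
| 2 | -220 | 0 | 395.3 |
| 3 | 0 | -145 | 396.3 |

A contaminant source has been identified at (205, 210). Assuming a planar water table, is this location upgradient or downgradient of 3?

upgradient

∂h/∂x = (395.3 − 396.4) / (-220 − 0) = +0.005000
∂h/∂y = (396.3 − 396.4) / (-145 − 0) = +0.0006897
Head at (205, 210) = 396.4 + (+0.005000)·(205) + (+0.0006897)·(210) = 397.57 m.
That is higher than the 396.3 m at 3, so the point is upgradient.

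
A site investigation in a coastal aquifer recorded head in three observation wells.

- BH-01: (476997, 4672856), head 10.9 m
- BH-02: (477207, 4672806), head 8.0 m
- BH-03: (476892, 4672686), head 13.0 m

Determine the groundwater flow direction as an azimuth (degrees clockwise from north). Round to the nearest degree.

077°

Taking BH-01 as reference: BH-02−BH-01 = (210, -50, -2.9); BH-03−BH-01 = (-105, -170, +2.1).
Solve a·Δx + b·Δy = Δh: det = 210·(-170) − (-105)·(-50) = -40950.
∂h/∂x = [(-2.9)·(-170) − (+2.1)·(-50)] / -40950 = -0.01460
∂h/∂y = [210·(+2.1) − (-105)·(-2.9)] / -40950 = -0.003333
Flow direction (−∇h) has components (+0.01460 E, +0.003333 N).
Azimuth = atan2(E, N) = atan2(+0.01460, +0.003333) = 77.1° ≈ 077°.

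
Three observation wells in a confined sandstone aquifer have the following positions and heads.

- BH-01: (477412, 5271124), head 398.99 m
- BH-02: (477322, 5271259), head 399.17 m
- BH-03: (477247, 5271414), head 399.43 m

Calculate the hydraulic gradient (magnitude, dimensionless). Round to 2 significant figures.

Three-point gradient (reference BH-01): Δ to BH-02 = (-90, 135, +0.18), Δ to BH-03 = (-165, 290, +0.44).
∂h/∂x = +0.001882, ∂h/∂y = +0.002588 (det = -3825).
|∇h| = √(0.001882² + 0.002588²) = 0.0032

0.0032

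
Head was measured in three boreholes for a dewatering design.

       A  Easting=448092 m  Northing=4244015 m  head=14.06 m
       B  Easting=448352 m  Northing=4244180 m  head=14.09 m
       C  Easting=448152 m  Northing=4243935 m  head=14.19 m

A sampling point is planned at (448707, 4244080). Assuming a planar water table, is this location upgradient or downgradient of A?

upgradient

Differences from A: to B (Δx, Δy, Δh) = (260, 165, +0.03); to C = (60, -80, +0.13).
Determinant of the coordinate differences = 260·(-80) − 60·165 = -30700.
∂h/∂x = [(+0.03)·(-80) − (+0.13)·165] / -30700 = +0.0007769
∂h/∂y = [260·(+0.13) − 60·(+0.03)] / -30700 = -0.001042
Head at (448707, 4244080) = 14.06 + (+0.0007769)·(615) + (-0.001042)·(65) = 14.47 m.
That is higher than the 14.06 m at A, so the point is upgradient.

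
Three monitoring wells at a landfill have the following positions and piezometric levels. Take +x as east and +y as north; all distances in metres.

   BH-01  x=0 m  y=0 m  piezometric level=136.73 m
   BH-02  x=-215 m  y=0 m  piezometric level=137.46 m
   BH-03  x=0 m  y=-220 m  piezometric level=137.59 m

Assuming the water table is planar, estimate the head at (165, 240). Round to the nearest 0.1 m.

135.2 m

∂h/∂x = (137.46 − 136.73) / (-215 − 0) = -0.003395
∂h/∂y = (137.59 − 136.73) / (-220 − 0) = -0.003909
h(165, 240) = 136.73 + (-0.003395)·(165) + (-0.003909)·(240) = 136.73 -0.560 -0.938 = 135.232 m.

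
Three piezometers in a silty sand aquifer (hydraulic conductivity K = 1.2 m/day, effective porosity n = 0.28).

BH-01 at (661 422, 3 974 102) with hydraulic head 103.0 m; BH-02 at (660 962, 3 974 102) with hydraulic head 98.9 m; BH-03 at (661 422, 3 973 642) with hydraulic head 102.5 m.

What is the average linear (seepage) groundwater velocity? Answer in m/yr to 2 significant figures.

14 m/yr

∂h/∂x = (98.9 − 103.0) / (660962 − 661422) = +0.008913
∂h/∂y = (102.5 − 103.0) / (3973642 − 3974102) = +0.001087
|∇h| = √(0.008913² + 0.001087²) = 0.008979
Seepage velocity v = K·i/n = 1.2 × 0.008979 / 0.28 = 0.03848 m/day = 14.05 m/yr.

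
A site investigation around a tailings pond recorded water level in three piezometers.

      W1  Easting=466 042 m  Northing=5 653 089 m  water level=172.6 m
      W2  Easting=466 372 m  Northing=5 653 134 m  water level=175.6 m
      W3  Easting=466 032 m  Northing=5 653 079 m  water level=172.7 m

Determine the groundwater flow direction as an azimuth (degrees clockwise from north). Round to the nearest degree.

Three-point gradient (reference W1): Δ to W2 = (330, 45, +3.0), Δ to W3 = (-10, -10, +0.1).
∂h/∂x = +0.01211, ∂h/∂y = -0.02211 (det = -2850).
Flow direction (−∇h) has components (-0.01211 E, +0.02211 N).
Azimuth = atan2(E, N) = atan2(-0.01211, +0.02211) = 331.3° ≈ 331°.

331°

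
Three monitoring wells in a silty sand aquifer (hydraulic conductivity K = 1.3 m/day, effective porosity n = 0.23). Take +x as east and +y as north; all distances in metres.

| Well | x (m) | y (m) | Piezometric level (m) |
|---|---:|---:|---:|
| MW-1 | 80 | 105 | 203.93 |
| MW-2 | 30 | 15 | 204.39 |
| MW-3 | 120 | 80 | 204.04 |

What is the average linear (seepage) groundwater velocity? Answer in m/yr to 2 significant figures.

Taking MW-1 as reference: MW-2−MW-1 = (-50, -90, +0.46); MW-3−MW-1 = (40, -25, +0.11).
Determinant of the coordinate differences = (-50)·(-25) − 40·(-90) = 4850.
∂h/∂x = [(+0.46)·(-25) − (+0.11)·(-90)] / 4850 = -0.0003299
∂h/∂y = [(-50)·(+0.11) − 40·(+0.46)] / 4850 = -0.004928
|∇h| = √(-0.0003299² + -0.004928²) = 0.004939
Seepage velocity v = K·i/n = 1.3 × 0.004939 / 0.23 = 0.02792 m/day = 10.2 m/yr.

10 m/yr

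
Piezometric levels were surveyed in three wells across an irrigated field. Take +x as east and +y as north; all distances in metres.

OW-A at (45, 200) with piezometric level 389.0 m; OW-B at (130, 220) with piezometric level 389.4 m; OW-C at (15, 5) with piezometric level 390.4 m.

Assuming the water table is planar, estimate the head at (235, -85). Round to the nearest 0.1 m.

Differences from OW-A: to OW-B (Δx, Δy, Δh) = (85, 20, +0.4); to OW-C = (-30, -195, +1.4).
Determinant of the coordinate differences = 85·(-195) − (-30)·20 = -15975.
∂h/∂x = [(+0.4)·(-195) − (+1.4)·20] / -15975 = +0.006635
∂h/∂y = [85·(+1.4) − (-30)·(+0.4)] / -15975 = -0.008200
h(235, -85) = 389.0 + (+0.006635)·(190) + (-0.008200)·(-285) = 389.0 +1.261 +2.337 = 392.598 m.

392.6 m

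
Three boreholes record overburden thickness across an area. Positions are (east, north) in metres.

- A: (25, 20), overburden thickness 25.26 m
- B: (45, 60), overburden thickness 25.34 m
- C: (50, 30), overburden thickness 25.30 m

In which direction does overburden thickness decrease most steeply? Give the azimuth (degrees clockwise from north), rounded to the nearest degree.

214°

With d = a·x + b·y + c and A as origin, the differences give:
  20·a + 40·b = +0.08
  25·a + 10·b = +0.04
Eliminate b (×10 and ×40, subtract): -800·a = -0.800 → a = ∂d/∂x = +0.0010000
Back-substitute: b = ∂d/∂y = +0.001500.
Steepest decrease is along −∇f: components (-0.0010000 E, -0.001500 N).
Azimuth = atan2(-0.0010000, -0.001500) = 213.7° ≈ 214°.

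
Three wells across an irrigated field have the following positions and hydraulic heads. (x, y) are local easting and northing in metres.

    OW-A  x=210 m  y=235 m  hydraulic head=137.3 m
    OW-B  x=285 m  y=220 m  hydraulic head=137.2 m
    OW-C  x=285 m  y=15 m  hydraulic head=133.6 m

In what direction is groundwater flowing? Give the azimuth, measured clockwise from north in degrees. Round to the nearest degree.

187°

Differences from OW-A: to OW-B (Δx, Δy, Δh) = (75, -15, -0.1); to OW-C = (75, -220, -3.7).
Determinant of the coordinate differences = 75·(-220) − 75·(-15) = -15375.
∂h/∂x = [(-0.1)·(-220) − (-3.7)·(-15)] / -15375 = +0.002179
∂h/∂y = [75·(-3.7) − 75·(-0.1)] / -15375 = +0.01756
Flow direction (−∇h) has components (-0.002179 E, -0.01756 N).
Azimuth = atan2(E, N) = atan2(-0.002179, -0.01756) = 187.1° ≈ 187°.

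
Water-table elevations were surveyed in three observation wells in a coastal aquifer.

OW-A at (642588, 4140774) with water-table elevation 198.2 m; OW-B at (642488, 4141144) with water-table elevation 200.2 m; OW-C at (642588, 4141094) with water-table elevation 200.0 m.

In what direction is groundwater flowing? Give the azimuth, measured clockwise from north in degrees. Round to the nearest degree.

Differences from OW-A: to OW-B (Δx, Δy, Δh) = (-100, 370, +2.0); to OW-C = (0, 320, +1.8).
Determinant of the coordinate differences = (-100)·320 − 0·370 = -32000.
∂h/∂x = [(+2.0)·320 − (+1.8)·370] / -32000 = +0.0008125
∂h/∂y = [(-100)·(+1.8) − 0·(+2.0)] / -32000 = +0.005625
Flow direction (−∇h) has components (-0.0008125 E, -0.005625 N).
Azimuth = atan2(E, N) = atan2(-0.0008125, -0.005625) = 188.2° ≈ 188°.

188°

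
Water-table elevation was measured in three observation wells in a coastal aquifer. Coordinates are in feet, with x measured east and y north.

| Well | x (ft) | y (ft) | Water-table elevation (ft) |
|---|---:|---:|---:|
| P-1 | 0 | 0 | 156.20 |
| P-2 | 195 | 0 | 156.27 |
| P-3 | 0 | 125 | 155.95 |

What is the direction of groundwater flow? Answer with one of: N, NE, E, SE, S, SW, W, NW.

∂h/∂x = (156.27 − 156.20) / (195 − 0) = +0.0003590
∂h/∂y = (155.95 − 156.20) / (125 − 0) = -0.002000
Flow = −∇h = (-0.0003590 east, +0.002000 north), which points north.

N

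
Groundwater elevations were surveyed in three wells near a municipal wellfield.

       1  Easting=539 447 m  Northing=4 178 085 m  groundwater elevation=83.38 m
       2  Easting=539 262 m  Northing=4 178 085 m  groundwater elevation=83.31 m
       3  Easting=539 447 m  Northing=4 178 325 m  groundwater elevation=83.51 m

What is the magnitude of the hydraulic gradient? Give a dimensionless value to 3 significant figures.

0.000661

∂h/∂x = (83.31 − 83.38) / (539262 − 539447) = +0.0003784
∂h/∂y = (83.51 − 83.38) / (4178325 − 4178085) = +0.0005417
|∇h| = √(0.0003784² + 0.0005417²) = 0.0006608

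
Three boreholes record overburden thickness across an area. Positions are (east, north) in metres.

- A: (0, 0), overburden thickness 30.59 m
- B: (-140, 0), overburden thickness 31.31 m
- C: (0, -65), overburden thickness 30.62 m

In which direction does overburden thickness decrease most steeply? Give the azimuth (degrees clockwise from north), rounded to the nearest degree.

085°

∂d/∂x = (31.31 − 30.59) / (-140 − 0) = -0.005143
∂d/∂y = (30.62 − 30.59) / (-65 − 0) = -0.0004615
Steepest decrease is along −∇f: components (+0.005143 E, +0.0004615 N).
Azimuth = atan2(+0.005143, +0.0004615) = 84.9° ≈ 085°.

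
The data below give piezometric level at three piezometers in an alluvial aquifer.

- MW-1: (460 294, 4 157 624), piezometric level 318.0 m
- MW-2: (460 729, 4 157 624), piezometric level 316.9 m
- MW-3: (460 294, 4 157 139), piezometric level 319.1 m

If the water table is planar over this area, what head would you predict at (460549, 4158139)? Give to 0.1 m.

316.2 m

∂h/∂x = (316.9 − 318.0) / (460729 − 460294) = -0.002529
∂h/∂y = (319.1 − 318.0) / (4157139 − 4157624) = -0.002268
h(460549, 4158139) = 318.0 + (-0.002529)·(255) + (-0.002268)·(515) = 318.0 -0.645 -1.168 = 316.187 m.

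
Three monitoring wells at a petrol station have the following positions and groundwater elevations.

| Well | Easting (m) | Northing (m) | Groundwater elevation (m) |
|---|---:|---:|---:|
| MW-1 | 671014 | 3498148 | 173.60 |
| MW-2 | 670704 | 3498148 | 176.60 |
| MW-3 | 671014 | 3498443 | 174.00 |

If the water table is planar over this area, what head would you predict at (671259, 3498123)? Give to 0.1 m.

171.2 m

∂h/∂x = (176.60 − 173.60) / (670704 − 671014) = -0.009677
∂h/∂y = (174.00 − 173.60) / (3498443 − 3498148) = +0.001356
h(671259, 3498123) = 173.60 + (-0.009677)·(245) + (+0.001356)·(-25) = 173.60 -2.371 -0.034 = 171.195 m.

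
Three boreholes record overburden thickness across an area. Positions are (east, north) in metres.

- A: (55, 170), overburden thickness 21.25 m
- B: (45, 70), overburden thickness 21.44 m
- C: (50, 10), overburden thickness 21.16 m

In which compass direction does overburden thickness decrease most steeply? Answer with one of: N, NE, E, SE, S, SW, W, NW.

E

Taking A as reference: B−A = (-10, -100, +0.19); C−A = (-5, -160, -0.09).
Solve a·Δx + b·Δy = Δd: det = (-10)·(-160) − (-5)·(-100) = 1100.
∂d/∂x = [(+0.19)·(-160) − (-0.09)·(-100)] / 1100 = -0.03582
∂d/∂y = [(-10)·(-0.09) − (-5)·(+0.19)] / 1100 = +0.001682
Steepest decrease is along −∇f = (+0.03582 E, -0.001682 N) → east.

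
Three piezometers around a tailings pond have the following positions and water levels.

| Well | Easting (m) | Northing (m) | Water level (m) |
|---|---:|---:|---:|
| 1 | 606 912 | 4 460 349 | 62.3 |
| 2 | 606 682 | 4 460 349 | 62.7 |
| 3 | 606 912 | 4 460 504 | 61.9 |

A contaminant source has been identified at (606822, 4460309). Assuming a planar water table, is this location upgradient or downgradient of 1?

∂h/∂x = (62.7 − 62.3) / (606682 − 606912) = -0.001739
∂h/∂y = (61.9 − 62.3) / (4460504 − 4460349) = -0.002581
Head at (606822, 4460309) = 62.3 + (-0.001739)·(-90) + (-0.002581)·(-40) = 62.56 m.
That is higher than the 62.3 m at 1, so the point is upgradient.

upgradient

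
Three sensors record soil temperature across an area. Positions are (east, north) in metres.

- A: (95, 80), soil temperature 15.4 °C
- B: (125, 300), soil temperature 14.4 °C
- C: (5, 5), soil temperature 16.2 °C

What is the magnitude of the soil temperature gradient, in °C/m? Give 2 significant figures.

0.0069 °C/m

Three-point gradient (reference A): Δ to B = (30, 220, -1.0), Δ to C = (-90, -75, +0.8).
∂T/∂x = -0.005755, ∂T/∂y = -0.003761 (det = 17550).
|∇f| = √(-0.005755² + -0.003761²) = 0.006875 °C/m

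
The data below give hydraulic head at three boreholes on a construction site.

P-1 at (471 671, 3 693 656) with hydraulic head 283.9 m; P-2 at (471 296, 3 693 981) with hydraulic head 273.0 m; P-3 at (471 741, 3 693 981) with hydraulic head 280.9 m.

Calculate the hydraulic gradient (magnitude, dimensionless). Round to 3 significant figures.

0.0220

With h = a·x + b·y + c and P-1 as origin, the differences give:
  (-375)·a + 325·b = -10.9
  70·a + 325·b = -3.0
Eliminate b (×325 and ×325, subtract): -144625·a = -2567.50 → a = ∂h/∂x = +0.01775
Back-substitute: b = ∂h/∂y = -0.01305.
|∇h| = √(0.01775² + -0.01305²) = 0.02203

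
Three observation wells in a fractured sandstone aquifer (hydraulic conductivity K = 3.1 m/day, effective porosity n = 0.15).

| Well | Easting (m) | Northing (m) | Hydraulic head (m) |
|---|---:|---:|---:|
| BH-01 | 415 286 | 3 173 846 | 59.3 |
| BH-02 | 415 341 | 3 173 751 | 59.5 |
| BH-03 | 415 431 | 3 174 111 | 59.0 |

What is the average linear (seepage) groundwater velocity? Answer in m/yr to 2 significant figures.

14 m/yr

Differences from BH-01: to BH-02 (Δx, Δy, Δh) = (55, -95, +0.2); to BH-03 = (145, 265, -0.3).
Solve a·Δx + b·Δy = Δh: det = 55·265 − 145·(-95) = 28350.
∂h/∂x = [(+0.2)·265 − (-0.3)·(-95)] / 28350 = +0.0008642
∂h/∂y = [55·(-0.3) − 145·(+0.2)] / 28350 = -0.001605
|∇h| = √(0.0008642² + -0.001605²) = 0.001823
Seepage velocity v = K·i/n = 3.1 × 0.001823 / 0.15 = 0.03768 m/day = 13.76 m/yr.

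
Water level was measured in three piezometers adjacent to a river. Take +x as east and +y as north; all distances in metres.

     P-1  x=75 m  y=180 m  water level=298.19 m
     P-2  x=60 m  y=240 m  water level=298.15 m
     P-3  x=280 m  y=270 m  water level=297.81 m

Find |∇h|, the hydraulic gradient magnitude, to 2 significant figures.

0.0017

Three-point gradient (reference P-1): Δ to P-2 = (-15, 60, -0.04), Δ to P-3 = (205, 90, -0.38).
∂h/∂x = -0.001407, ∂h/∂y = -0.001018 (det = -13650).
|∇h| = √(-0.001407² + -0.001018²) = 0.001737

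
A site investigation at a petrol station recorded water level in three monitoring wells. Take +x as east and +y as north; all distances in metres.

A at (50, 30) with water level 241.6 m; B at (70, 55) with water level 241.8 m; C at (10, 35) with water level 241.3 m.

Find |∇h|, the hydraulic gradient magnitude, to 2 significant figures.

Differences from A: to B (Δx, Δy, Δh) = (20, 25, +0.2); to C = (-40, 5, -0.3).
Solve a·Δx + b·Δy = Δh: det = 20·5 − (-40)·25 = 1100.
∂h/∂x = [(+0.2)·5 − (-0.3)·25] / 1100 = +0.007727
∂h/∂y = [20·(-0.3) − (-40)·(+0.2)] / 1100 = +0.001818
|∇h| = √(0.007727² + 0.001818²) = 0.007938

0.0079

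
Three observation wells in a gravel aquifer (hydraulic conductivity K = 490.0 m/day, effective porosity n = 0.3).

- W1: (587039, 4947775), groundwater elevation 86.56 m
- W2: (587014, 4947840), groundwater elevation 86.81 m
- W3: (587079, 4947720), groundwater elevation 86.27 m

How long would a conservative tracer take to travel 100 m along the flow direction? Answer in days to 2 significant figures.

Taking W1 as reference: W2−W1 = (-25, 65, +0.25); W3−W1 = (40, -55, -0.29).
Solve a·Δx + b·Δy = Δh: det = (-25)·(-55) − 40·65 = -1225.
∂h/∂x = [(+0.25)·(-55) − (-0.29)·65] / -1225 = -0.004163
∂h/∂y = [(-25)·(-0.29) − 40·(+0.25)] / -1225 = +0.002245
|∇h| = √(-0.004163² + 0.002245²) = 0.00473
Seepage velocity v = K·i/n = 490.0 × 0.00473 / 0.3 = 7.726 m/day.
t = 100 / 7.726 = 12.94 days.

13 days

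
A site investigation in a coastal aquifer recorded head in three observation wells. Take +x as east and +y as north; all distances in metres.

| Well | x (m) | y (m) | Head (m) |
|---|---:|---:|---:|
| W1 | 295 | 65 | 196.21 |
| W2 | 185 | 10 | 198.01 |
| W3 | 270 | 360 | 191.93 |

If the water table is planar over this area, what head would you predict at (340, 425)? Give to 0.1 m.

With h = a·x + b·y + c and W1 as origin, the differences give:
  (-110)·a + (-55)·b = +1.80
  (-25)·a + 295·b = -4.28
Eliminate b (×295 and ×(-55), subtract): -33825·a = 295.600 → a = ∂h/∂x = -0.008739
Back-substitute: b = ∂h/∂y = -0.01525.
h(340, 425) = 196.21 + (-0.008739)·(45) + (-0.01525)·(360) = 196.21 -0.393 -5.490 = 190.327 m.

190.3 m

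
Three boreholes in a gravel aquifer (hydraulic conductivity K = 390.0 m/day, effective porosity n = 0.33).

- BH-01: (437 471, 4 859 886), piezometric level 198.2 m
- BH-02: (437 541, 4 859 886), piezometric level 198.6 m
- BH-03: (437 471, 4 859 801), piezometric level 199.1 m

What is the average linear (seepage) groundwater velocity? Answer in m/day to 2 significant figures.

∂h/∂x = (198.6 − 198.2) / (437541 − 437471) = +0.005714
∂h/∂y = (199.1 − 198.2) / (4859801 − 4859886) = -0.01059
|∇h| = √(0.005714² + -0.01059²) = 0.01203
Seepage velocity v = K·i/n = 390.0 × 0.01203 / 0.33 = 14.22 m/day.

14 m/day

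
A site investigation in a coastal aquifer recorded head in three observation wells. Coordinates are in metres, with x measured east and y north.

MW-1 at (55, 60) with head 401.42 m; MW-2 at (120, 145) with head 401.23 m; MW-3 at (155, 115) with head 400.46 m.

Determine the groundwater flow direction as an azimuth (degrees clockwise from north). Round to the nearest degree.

Differences from MW-1: to MW-2 (Δx, Δy, Δh) = (65, 85, -0.19); to MW-3 = (100, 55, -0.96).
Determinant of the coordinate differences = 65·55 − 100·85 = -4925.
∂h/∂x = [(-0.19)·55 − (-0.96)·85] / -4925 = -0.01445
∂h/∂y = [65·(-0.96) − 100·(-0.19)] / -4925 = +0.008812
Flow direction (−∇h) has components (+0.01445 E, -0.008812 N).
Azimuth = atan2(E, N) = atan2(+0.01445, -0.008812) = 121.4° ≈ 121°.

121°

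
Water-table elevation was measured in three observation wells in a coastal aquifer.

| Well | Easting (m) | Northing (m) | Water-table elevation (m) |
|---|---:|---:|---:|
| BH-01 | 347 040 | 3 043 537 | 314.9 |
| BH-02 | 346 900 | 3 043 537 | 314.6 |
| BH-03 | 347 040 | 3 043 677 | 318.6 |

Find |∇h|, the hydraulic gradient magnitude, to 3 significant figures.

∂h/∂x = (314.6 − 314.9) / (346900 − 347040) = +0.002143
∂h/∂y = (318.6 − 314.9) / (3043677 − 3043537) = +0.02643
|∇h| = √(0.002143² + 0.02643²) = 0.02652

0.0265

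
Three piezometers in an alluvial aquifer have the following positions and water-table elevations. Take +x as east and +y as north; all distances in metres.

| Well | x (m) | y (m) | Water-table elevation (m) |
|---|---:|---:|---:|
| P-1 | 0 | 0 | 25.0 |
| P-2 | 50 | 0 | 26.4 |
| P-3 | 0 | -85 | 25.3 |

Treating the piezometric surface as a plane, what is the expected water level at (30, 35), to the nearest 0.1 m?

∂h/∂x = (26.4 − 25.0) / (50 − 0) = +0.02800
∂h/∂y = (25.3 − 25.0) / (-85 − 0) = -0.003529
h(30, 35) = 25.0 + (+0.02800)·(30) + (-0.003529)·(35) = 25.0 +0.840 -0.124 = 25.716 m.

25.7 m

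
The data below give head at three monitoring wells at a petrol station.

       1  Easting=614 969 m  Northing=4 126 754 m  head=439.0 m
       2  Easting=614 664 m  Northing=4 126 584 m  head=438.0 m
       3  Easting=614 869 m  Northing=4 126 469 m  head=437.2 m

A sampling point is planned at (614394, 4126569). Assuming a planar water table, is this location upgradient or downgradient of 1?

downgradient

Taking 1 as reference: 2−1 = (-305, -170, -1.0); 3−1 = (-100, -285, -1.8).
Determinant of the coordinate differences = (-305)·(-285) − (-100)·(-170) = 69925.
∂h/∂x = [(-1.0)·(-285) − (-1.8)·(-170)] / 69925 = -0.0003003
∂h/∂y = [(-305)·(-1.8) − (-100)·(-1.0)] / 69925 = +0.006421
Head at (614394, 4126569) = 439.0 + (-0.0003003)·(-575) + (+0.006421)·(-185) = 437.98 m.
That is lower than the 439.0 m at 1, so the point is downgradient.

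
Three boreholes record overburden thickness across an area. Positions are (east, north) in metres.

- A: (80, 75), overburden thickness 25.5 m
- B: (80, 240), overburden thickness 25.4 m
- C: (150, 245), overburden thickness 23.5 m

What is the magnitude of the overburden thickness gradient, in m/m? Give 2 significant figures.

Taking A as reference: B−A = (0, 165, -0.1); C−A = (70, 170, -2.0).
Solve a·Δx + b·Δy = Δd: det = 0·170 − 70·165 = -11550.
∂d/∂x = [(-0.1)·170 − (-2.0)·165] / -11550 = -0.02710
∂d/∂y = [0·(-2.0) − 70·(-0.1)] / -11550 = -0.0006061
|∇f| = √(-0.02710² + -0.0006061²) = 0.02711 m/m

0.027 m/m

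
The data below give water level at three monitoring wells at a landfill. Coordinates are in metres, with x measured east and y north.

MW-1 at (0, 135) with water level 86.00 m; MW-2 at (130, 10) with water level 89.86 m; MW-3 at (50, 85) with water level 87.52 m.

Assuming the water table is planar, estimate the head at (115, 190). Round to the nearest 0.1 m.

86.4 m

Three-point gradient (reference MW-1): Δ to MW-2 = (130, -125, +3.86), Δ to MW-3 = (50, -50, +1.52).
∂h/∂x = +0.01200, ∂h/∂y = -0.01840 (det = -250).
h(115, 190) = 86.00 + (+0.01200)·(115) + (-0.01840)·(55) = 86.00 +1.380 -1.012 = 86.368 m.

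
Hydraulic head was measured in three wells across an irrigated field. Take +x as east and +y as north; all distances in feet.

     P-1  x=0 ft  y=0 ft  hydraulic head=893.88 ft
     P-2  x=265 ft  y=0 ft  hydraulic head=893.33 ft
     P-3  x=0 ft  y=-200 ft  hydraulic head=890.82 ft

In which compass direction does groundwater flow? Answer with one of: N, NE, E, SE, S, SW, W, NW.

∂h/∂x = (893.33 − 893.88) / (265 − 0) = -0.002075
∂h/∂y = (890.82 − 893.88) / (-200 − 0) = +0.01530
Flow = −∇h = (+0.002075 east, -0.01530 north), which points south.

S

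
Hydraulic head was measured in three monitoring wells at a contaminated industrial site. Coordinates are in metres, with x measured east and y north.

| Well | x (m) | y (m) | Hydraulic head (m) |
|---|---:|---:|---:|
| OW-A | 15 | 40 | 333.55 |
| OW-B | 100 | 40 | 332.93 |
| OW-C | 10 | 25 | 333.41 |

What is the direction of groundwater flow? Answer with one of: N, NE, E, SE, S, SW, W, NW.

SE

With h = a·x + b·y + c and OW-A as origin, the differences give:
  85·a + 0·b = -0.62
  (-5)·a + (-15)·b = -0.14
Eliminate b (×(-15) and ×0, subtract): -1275·a = 9.300 → a = ∂h/∂x = -0.007294
Back-substitute: b = ∂h/∂y = +0.01176.
Flow = −∇h = (+0.007294 east, -0.01176 north), which points southeast.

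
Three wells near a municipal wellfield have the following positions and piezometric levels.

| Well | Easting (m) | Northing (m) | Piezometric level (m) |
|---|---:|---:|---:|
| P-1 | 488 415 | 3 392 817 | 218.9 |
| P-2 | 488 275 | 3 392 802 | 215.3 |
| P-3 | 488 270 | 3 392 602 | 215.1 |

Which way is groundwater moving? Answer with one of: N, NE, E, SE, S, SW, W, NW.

Differences from P-1: to P-2 (Δx, Δy, Δh) = (-140, -15, -3.6); to P-3 = (-145, -215, -3.8).
Solve a·Δx + b·Δy = Δh: det = (-140)·(-215) − (-145)·(-15) = 27925.
∂h/∂x = [(-3.6)·(-215) − (-3.8)·(-15)] / 27925 = +0.02568
∂h/∂y = [(-140)·(-3.8) − (-145)·(-3.6)] / 27925 = +0.0003581
Flow = −∇h = (-0.02568 east, -0.0003581 north), which points west.

W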